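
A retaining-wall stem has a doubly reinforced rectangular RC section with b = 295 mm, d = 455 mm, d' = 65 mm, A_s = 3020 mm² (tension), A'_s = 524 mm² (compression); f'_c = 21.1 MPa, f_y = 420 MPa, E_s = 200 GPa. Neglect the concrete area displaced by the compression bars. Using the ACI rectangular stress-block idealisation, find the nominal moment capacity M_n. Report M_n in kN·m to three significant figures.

M_n ≈ 459 kN·m

Assume both tension and compression steel yield.
Net tension couple steel: A_s − A'_s = 2496 mm².
a = (A_s − A'_s) f_y / (0.85 f'_c b) = 1048320/(0.85 × 21.1 × 295) = 198.14 mm.
c = a/β₁ = 198.14/0.85 = 233.11 mm; ε'_s = 0.003(c − d')/c = 0.0022 ≥ f_y/E_s = 0.0021, so compression steel does yield.
M_n = (A_s − A'_s) f_y (d − a/2) + A'_s f_y (d − d') = [1048320 × (455 − 99.07) + 220080 × (455 − 65)] × 10⁻⁶ = 373.13 + 85.83 = 458.96 kN·m.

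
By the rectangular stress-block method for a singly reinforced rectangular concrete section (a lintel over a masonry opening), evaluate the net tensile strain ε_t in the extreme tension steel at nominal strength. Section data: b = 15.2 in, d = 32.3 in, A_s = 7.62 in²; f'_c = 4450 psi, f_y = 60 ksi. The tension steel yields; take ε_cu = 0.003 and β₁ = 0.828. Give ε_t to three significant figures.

a = A_s f_y/(0.85 f'_c b) = 7.952 in.
β₁ = 0.828, so c = a/β₁ = 7.952/0.828 = 9.604 in.
From the linear strain diagram with ε_cu = 0.003: ε_t = 0.003 (d − c)/c = 0.003 × (32.3 − 9.604)/9.604 = 0.00709.
Since ε_t ≥ 0.005, the section is tension-controlled.

ε_t ≈ 0.00709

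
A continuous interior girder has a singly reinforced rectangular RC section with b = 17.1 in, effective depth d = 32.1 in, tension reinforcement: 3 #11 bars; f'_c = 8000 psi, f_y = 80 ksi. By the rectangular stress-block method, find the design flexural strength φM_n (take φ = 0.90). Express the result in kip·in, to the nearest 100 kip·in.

φM_n ≈ 10300 kip·in

A_s = 3 × 1.56 = 4.68 in².
T = A_s f_y = 4.68 × 80 = 374.4 kips.
a = T/(0.85 f'_c b) = 374.4/(0.85 × 8 × 17.1) = 3.220 in.
M_n = T(d − a/2) = 374.4 × (32.1 − 1.61) = 11415.5 kip·in.
φM_n = 0.90 × 11415.5 = 10274.0 kip·in.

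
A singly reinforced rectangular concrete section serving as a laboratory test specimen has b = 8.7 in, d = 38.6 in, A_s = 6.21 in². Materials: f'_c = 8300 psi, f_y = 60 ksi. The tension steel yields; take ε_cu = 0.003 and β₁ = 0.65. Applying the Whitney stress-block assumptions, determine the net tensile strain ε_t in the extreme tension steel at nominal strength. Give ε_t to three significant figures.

a = A_s f_y/(0.85 f'_c b) = 6.071 in.
β₁ = 0.65, so c = a/β₁ = 6.071/0.65 = 9.340 in.
From the linear strain diagram with ε_cu = 0.003: ε_t = 0.003 (d − c)/c = 0.003 × (38.6 − 9.340)/9.340 = 0.00940.
Since ε_t ≥ 0.005, the section is tension-controlled.

ε_t ≈ 0.00940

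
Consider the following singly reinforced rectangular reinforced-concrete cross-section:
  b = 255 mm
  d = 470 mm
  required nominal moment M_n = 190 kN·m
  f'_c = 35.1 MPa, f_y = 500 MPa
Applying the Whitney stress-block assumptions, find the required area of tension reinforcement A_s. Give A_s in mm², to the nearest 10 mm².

With M_n = 0.85 f'_c a b (d − a/2), solve the quadratic for a:
a = d − √(d² − 2M_n/(0.85 f'_c b)) = 470 − √(470² − 2 × 190×10⁶/(0.85 × 35.1 × 255)) = 56.54 mm.
A_s = 0.85 f'_c a b / f_y = 0.85 × 35.1 × 56.54 × 255 / 500 = 860.3 mm².

A_s ≈ 860 mm²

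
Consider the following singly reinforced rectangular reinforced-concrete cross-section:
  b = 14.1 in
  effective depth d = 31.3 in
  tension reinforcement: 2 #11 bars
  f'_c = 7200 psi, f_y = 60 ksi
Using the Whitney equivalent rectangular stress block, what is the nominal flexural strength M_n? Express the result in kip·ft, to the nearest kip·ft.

M_n ≈ 471 kip·ft

A_s = 2 × 1.56 = 3.12 in².
T = A_s f_y = 3.12 × 60 = 187.2 kips.
a = T/(0.85 f'_c b) = 187.2/(0.85 × 7.2 × 14.1) = 2.169 in.
M_n = T(d − a/2) = 187.2 × (31.3 − 1.0845) = 5656.3 kip·in = 5656.3/12 = 471.36 kip·ft.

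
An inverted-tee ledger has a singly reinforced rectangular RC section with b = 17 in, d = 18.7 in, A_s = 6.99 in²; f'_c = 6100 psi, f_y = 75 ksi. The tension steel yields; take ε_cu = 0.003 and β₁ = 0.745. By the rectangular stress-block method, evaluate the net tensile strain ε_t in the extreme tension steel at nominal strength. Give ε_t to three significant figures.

ε_t ≈ 0.00403

a = A_s f_y/(0.85 f'_c b) = 5.948 in.
β₁ = 0.745, so c = a/β₁ = 5.948/0.745 = 7.984 in.
From the linear strain diagram with ε_cu = 0.003: ε_t = 0.003 (d − c)/c = 0.003 × (18.7 − 7.984)/7.984 = 0.00403.
ε_t is between 0.004 and 0.005 — transition zone.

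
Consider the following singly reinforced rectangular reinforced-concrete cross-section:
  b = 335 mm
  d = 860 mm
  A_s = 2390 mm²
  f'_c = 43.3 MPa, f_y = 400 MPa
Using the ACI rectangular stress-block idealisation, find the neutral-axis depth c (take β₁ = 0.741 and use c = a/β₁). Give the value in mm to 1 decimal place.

c ≈ 104.6 mm

T = A_s f_y = 2390 × 400 = 956000 N = 956 kN.
Setting C = 0.85 f'_c a b equal to T: a = 956000/(0.85 × 43.3 × 335) = 77.537 mm.
With β₁ = 0.741, c = a/β₁ = 77.537/0.741 = 104.6 mm.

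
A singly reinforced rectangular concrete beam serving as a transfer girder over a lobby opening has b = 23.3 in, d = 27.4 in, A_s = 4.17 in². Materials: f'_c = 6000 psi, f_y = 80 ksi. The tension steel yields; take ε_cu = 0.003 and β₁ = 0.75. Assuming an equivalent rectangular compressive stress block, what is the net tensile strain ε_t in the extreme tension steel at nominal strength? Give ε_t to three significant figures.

ε_t ≈ 0.0190

a = A_s f_y/(0.85 f'_c b) = 2.807 in.
β₁ = 0.75, so c = a/β₁ = 2.807/0.75 = 3.743 in.
From the linear strain diagram with ε_cu = 0.003: ε_t = 0.003 (d − c)/c = 0.003 × (27.4 − 3.743)/3.743 = 0.0190.
Since ε_t ≥ 0.005, the section is tension-controlled.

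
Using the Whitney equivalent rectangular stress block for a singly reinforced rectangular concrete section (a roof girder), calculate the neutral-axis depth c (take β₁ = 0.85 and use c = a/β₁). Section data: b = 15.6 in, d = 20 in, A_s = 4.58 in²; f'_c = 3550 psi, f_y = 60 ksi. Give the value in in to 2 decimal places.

T = A_s f_y = 4.58 × 60 = 274.8 kips.
a = T/(0.85 f'_c b) = 274.8/(0.85 × 3.55 × 15.6) = 5.8377 in.
With β₁ = 0.85, c = a/β₁ = 5.8377/0.85 = 6.87 in.

c ≈ 6.87 in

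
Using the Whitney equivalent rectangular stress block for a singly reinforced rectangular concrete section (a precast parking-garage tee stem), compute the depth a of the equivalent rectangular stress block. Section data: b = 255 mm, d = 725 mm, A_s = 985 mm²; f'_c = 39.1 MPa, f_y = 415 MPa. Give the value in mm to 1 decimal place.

a ≈ 48.2 mm

T = A_s f_y = 985 × 415 = 408775 N = 408.775 kN.
Setting C = 0.85 f'_c a b equal to T: a = 408775/(0.85 × 39.1 × 255) = 48.2 mm.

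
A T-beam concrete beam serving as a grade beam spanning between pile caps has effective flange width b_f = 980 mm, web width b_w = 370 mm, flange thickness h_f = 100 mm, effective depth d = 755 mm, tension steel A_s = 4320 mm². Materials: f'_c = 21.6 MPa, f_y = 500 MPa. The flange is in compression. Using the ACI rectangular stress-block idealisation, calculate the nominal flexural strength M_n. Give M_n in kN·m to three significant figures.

Tension: T = A_s f_y = 4320 × 500 = 2160000 N.
Try a within the flange: a = T/(0.85 f'_c b_f) = 2160000/(0.85 × 21.6 × 980) = 120.05 mm.
a = 120.05 > h_f = 100 mm: the block extends into the web. Split into flange-overhang and web parts.
C_f = 0.85 f'_c (b_f − b_w) h_f = 0.85 × 21.6 × (980 − 370) × 100 = 1119960 N.
Remaining web compression depth: a_w = (T − C_f)/(0.85 f'_c b_w) = (2160000 − 1119960)/(0.85 × 21.6 × 370) = 153.10 mm.
M_n = C_f(d − h_f/2) + (T − C_f)(d − a_w/2) = 1119960 × (755 − 50) + 1040040 × (755 − 76.55) = 789.57 + 705.62 = 1495.19 × 10⁶ N·mm.
M_n = 1495.19 kN·m.

M_n ≈ 1500 kN·m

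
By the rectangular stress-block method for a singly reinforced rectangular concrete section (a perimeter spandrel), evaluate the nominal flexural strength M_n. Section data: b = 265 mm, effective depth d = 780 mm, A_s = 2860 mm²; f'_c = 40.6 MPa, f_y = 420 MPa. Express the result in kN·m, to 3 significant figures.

M_n ≈ 858 kN·m

T = A_s f_y = 2860 × 420 = 1201200 N = 1201.2 kN.
From C = T: a = T/(0.85 f'_c b) = 1201200/(0.85 × 40.6 × 265) = 131.35 mm.
M_n = T(d − a/2) = 1201.2 kN × (780 − 65.675) mm = 858.05 kN·m.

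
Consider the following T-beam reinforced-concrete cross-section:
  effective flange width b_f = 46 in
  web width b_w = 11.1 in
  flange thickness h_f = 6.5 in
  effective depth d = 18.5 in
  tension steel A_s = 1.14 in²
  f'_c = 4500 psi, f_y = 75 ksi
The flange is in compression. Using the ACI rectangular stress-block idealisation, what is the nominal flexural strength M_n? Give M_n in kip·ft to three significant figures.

Tension: T = A_s f_y = 1.14 × 75 = 85.5 kips.
Try a within the flange: a = T/(0.85 f'_c b_f) = 85.5/(0.85 × 4.5 × 46) = 0.486 in.
Since a = 0.486 ≤ h_f = 6.5 in, the stress block lies entirely in the flange; analyse as a rectangular beam of width b_f.
M_n = T(d − a/2) = 85.5 × (18.5 − 0.243) = 1561.0 kip·in.
M_n = 1561.0/12 = 130.08 kip·ft.

M_n ≈ 130 kip·ft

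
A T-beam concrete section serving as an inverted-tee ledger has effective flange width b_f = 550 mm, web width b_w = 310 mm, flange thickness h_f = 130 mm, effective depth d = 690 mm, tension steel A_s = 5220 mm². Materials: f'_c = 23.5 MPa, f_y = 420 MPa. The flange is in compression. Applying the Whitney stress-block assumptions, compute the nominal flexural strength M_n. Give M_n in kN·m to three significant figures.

Tension: T = A_s f_y = 5220 × 420 = 2192400 N.
Try a within the flange: a = T/(0.85 f'_c b_f) = 2192400/(0.85 × 23.5 × 550) = 199.56 mm.
a = 199.56 > h_f = 130 mm: the block extends into the web. Split into flange-overhang and web parts.
C_f = 0.85 f'_c (b_f − b_w) h_f = 0.85 × 23.5 × (550 − 310) × 130 = 623220 N.
Remaining web compression depth: a_w = (T − C_f)/(0.85 f'_c b_w) = (2192400 − 623220)/(0.85 × 23.5 × 310) = 253.41 mm.
M_n = C_f(d − h_f/2) + (T − C_f)(d − a_w/2) = 623220 × (690 − 65) + 1569180 × (690 − 126.705) = 389.51 + 883.91 = 1273.42 × 10⁶ N·mm.
M_n = 1273.42 kN·m.

M_n ≈ 1270 kN·m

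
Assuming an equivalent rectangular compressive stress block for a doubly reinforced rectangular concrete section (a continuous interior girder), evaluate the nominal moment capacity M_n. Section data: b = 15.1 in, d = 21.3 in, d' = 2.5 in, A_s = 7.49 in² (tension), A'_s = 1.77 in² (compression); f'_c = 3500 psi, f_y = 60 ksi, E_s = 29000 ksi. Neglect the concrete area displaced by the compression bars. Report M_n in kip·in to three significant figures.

Assume both steels yield.
a = (A_s − A'_s) f_y/(0.85 f'_c b) = (7.49 − 1.77) × 60/(0.85 × 3.5 × 15.1) = 7.640 in.
c = a/β₁ = 7.640/0.85 = 8.988 in; ε'_s = 0.003(c − d')/c = 0.0022 ≥ ε_y = 0.0021, so the compression steel yields.
M_n = (A_s − A'_s) f_y (d − a/2) + A'_s f_y (d − d') = 343.2 × (21.3 − 3.82) + 106.2 × (21.3 − 2.5) = 5999.1 + 1996.6 = 7995.7 kip·in.

M_n ≈ 8000 kip·in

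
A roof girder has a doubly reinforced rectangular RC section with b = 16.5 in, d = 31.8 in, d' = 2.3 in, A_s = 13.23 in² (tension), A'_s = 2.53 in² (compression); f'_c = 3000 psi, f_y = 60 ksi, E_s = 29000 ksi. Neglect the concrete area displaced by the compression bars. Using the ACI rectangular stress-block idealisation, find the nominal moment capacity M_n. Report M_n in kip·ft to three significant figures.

Assume both steels yield.
a = (A_s − A'_s) f_y/(0.85 f'_c b) = (13.23 − 2.53) × 60/(0.85 × 3 × 16.5) = 15.258 in.
c = a/β₁ = 15.258/0.85 = 17.951 in; ε'_s = 0.003(c − d')/c = 0.0026 ≥ ε_y = 0.0021, so the compression steel yields.
M_n = (A_s − A'_s) f_y (d − a/2) + A'_s f_y (d − d') = 642 × (31.8 − 7.629) + 151.8 × (31.8 − 2.3) = 15517.8 + 4478.1 = 19995.9 kip·in = 19995.9/12 = 1666.33 kip·ft.

M_n ≈ 1670 kip·ft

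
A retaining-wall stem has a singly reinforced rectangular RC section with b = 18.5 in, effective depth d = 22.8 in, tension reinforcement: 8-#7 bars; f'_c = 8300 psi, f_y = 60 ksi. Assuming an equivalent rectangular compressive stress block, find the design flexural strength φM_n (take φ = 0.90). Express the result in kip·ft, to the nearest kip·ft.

φM_n ≈ 469 kip·ft

A_s = 8 × 0.6 = 4.8 in².
T = A_s f_y = 4.8 × 60 = 288 kips.
a = T/(0.85 f'_c b) = 288/(0.85 × 8.3 × 18.5) = 2.207 in.
M_n = T(d − a/2) = 288 × (22.8 − 1.1035) = 6248.6 kip·in = 6248.6/12 = 520.72 kip·ft.
φM_n = 0.90 × 520.72 = 468.65 kip·ft.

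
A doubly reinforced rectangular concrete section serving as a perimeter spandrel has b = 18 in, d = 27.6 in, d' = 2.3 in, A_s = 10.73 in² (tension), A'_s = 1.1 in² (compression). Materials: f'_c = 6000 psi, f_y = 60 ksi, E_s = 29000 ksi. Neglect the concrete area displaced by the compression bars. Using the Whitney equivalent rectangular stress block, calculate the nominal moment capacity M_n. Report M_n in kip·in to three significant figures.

M_n ≈ 15800 kip·in

Assume both steels yield.
a = (A_s − A'_s) f_y/(0.85 f'_c b) = (10.73 − 1.1) × 60/(0.85 × 6 × 18) = 6.294 in.
c = a/β₁ = 6.294/0.75 = 8.392 in; ε'_s = 0.003(c − d')/c = 0.0022 ≥ ε_y = 0.0021, so the compression steel yields.
M_n = (A_s − A'_s) f_y (d − a/2) + A'_s f_y (d − d') = 577.8 × (27.6 − 3.147) + 66 × (27.6 − 2.3) = 14128.9 + 1669.8 = 15798.7 kip·in.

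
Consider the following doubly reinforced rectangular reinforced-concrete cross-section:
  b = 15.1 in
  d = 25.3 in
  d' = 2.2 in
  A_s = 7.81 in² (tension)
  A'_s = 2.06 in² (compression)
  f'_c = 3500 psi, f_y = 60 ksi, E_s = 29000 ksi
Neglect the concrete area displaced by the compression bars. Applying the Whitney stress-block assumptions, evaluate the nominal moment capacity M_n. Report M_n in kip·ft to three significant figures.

Assume both steels yield.
a = (A_s − A'_s) f_y/(0.85 f'_c b) = (7.81 − 2.06) × 60/(0.85 × 3.5 × 15.1) = 7.680 in.
c = a/β₁ = 7.680/0.85 = 9.035 in; ε'_s = 0.003(c − d')/c = 0.0023 ≥ ε_y = 0.0021, so the compression steel yields.
M_n = (A_s − A'_s) f_y (d − a/2) + A'_s f_y (d − d') = 345 × (25.3 − 3.84) + 123.6 × (25.3 − 2.2) = 7403.7 + 2855.2 = 10258.9 kip·in = 10258.9/12 = 854.91 kip·ft.

M_n ≈ 855 kip·ft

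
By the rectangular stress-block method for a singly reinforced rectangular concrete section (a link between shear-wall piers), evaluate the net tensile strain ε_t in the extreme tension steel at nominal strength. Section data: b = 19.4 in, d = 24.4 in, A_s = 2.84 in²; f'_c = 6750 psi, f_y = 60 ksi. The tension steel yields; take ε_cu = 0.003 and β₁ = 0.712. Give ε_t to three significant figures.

a = A_s f_y/(0.85 f'_c b) = 1.531 in.
β₁ = 0.712, so c = a/β₁ = 1.531/0.712 = 2.150 in.
From the linear strain diagram with ε_cu = 0.003: ε_t = 0.003 (d − c)/c = 0.003 × (24.4 − 2.150)/2.150 = 0.0310.
Since ε_t ≥ 0.005, the section is tension-controlled.

ε_t ≈ 0.0310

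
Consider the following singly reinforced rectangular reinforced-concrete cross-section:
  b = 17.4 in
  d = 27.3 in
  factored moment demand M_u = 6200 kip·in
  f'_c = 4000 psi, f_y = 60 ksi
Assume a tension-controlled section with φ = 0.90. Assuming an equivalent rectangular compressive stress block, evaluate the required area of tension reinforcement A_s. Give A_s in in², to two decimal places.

A_s ≈ 4.60 in²

M_n = M_u/φ = 6200/0.90 = 6888.89 kip·in.
From M_n = 0.85 f'_c a b (d − a/2):
a = d − √(d² − 2M_n/(0.85 f'_c b)) = 27.3 − √(27.3² − 2 × 6888.89/(0.85 × 4 × 17.4)) = 4.664 in.
A_s = 0.85 f'_c a b / f_y = 0.85 × 4 × 4.664 × 17.4 / 60 = 4.599 in².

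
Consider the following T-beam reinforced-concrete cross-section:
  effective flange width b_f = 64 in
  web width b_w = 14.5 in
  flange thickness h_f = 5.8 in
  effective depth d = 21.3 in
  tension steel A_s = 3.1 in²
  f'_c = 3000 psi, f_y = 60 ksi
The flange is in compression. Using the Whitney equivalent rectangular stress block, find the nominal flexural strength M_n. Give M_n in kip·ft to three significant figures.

M_n ≈ 321 kip·ft

Tension: T = A_s f_y = 3.1 × 60 = 186 kips.
Try a within the flange: a = T/(0.85 f'_c b_f) = 186/(0.85 × 3 × 64) = 1.140 in.
Since a = 1.140 ≤ h_f = 5.8 in, the stress block lies entirely in the flange; analyse as a rectangular beam of width b_f.
M_n = T(d − a/2) = 186 × (21.3 − 0.57) = 3855.8 kip·in.
M_n = 3855.8/12 = 321.32 kip·ft.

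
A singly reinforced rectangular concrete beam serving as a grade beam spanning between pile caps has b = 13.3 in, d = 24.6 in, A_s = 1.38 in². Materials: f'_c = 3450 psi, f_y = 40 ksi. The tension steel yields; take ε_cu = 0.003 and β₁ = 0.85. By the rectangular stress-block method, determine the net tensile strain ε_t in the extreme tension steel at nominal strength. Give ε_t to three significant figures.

a = A_s f_y/(0.85 f'_c b) = 1.415 in.
β₁ = 0.85, so c = a/β₁ = 1.415/0.85 = 1.665 in.
From the linear strain diagram with ε_cu = 0.003: ε_t = 0.003 (d − c)/c = 0.003 × (24.6 − 1.665)/1.665 = 0.0413.
Since ε_t ≥ 0.005, the section is tension-controlled.

ε_t ≈ 0.0413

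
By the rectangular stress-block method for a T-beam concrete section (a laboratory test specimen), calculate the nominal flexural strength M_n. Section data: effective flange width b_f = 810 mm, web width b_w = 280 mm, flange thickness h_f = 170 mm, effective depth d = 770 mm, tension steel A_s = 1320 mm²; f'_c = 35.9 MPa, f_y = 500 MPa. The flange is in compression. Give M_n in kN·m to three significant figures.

Tension: T = A_s f_y = 1320 × 500 = 660000 N.
Try a within the flange: a = T/(0.85 f'_c b_f) = 660000/(0.85 × 35.9 × 810) = 26.70 mm.
Since a = 26.70 ≤ h_f = 170 mm, the stress block lies entirely in the flange; analyse as a rectangular beam of width b_f.
M_n = T(d − a/2) = 660000 × (770 − 13.35) = 499.39 × 10⁶ N·mm.
M_n = 499.39 kN·m.

M_n ≈ 499 kN·m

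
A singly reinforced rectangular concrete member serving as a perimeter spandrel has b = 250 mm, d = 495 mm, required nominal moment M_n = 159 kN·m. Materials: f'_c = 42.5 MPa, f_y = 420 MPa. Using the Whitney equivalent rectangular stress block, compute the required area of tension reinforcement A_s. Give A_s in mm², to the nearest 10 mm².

With M_n = 0.85 f'_c a b (d − a/2), solve the quadratic for a:
a = d − √(d² − 2M_n/(0.85 f'_c b)) = 495 − √(495² − 2 × 159×10⁶/(0.85 × 42.5 × 250)) = 36.95 mm.
A_s = 0.85 f'_c a b / f_y = 0.85 × 42.5 × 36.95 × 250 / 420 = 794.5 mm².

A_s ≈ 790 mm²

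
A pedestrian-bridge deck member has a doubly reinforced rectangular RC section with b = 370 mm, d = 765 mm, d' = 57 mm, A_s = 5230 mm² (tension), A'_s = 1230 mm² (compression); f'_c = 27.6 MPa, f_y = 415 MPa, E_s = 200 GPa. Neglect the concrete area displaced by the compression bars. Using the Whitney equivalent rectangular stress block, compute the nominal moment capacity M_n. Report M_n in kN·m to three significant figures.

Assume both tension and compression steel yield.
Net tension couple steel: A_s − A'_s = 4000 mm².
a = (A_s − A'_s) f_y / (0.85 f'_c b) = 1660000/(0.85 × 27.6 × 370) = 191.24 mm.
c = a/β₁ = 191.24/0.85 = 224.99 mm; ε'_s = 0.003(c − d')/c = 0.0022 ≥ f_y/E_s = 0.0021, so compression steel does yield.
M_n = (A_s − A'_s) f_y (d − a/2) + A'_s f_y (d − d') = [1660000 × (765 − 95.62) + 510450 × (765 − 57)] × 10⁻⁶ = 1111.17 + 361.40 = 1472.57 kN·m.

M_n ≈ 1470 kN·m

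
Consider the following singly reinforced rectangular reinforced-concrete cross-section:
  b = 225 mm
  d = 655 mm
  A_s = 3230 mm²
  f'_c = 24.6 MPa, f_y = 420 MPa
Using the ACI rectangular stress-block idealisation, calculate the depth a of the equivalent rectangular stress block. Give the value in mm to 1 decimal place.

a ≈ 288.3 mm

T = A_s f_y = 3230 × 420 = 1356600 N = 1356.6 kN.
Setting C = 0.85 f'_c a b equal to T: a = 1356600/(0.85 × 24.6 × 225) = 288.3 mm.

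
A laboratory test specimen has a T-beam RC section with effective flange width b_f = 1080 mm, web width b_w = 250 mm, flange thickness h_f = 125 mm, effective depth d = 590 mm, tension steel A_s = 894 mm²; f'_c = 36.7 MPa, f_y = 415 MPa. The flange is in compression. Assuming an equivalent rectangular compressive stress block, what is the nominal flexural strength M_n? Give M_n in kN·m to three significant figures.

Tension: T = A_s f_y = 894 × 415 = 371010 N.
Try a within the flange: a = T/(0.85 f'_c b_f) = 371010/(0.85 × 36.7 × 1080) = 11.01 mm.
Since a = 11.01 ≤ h_f = 125 mm, the stress block lies entirely in the flange; analyse as a rectangular beam of width b_f.
M_n = T(d − a/2) = 371010 × (590 − 5.505) = 216.85 × 10⁶ N·mm.
M_n = 216.85 kN·m.

M_n ≈ 217 kN·m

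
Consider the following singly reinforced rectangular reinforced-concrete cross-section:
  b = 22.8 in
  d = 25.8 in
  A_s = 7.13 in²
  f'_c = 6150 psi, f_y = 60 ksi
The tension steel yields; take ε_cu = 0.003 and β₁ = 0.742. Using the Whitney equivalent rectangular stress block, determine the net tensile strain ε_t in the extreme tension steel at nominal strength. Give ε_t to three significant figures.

a = A_s f_y/(0.85 f'_c b) = 3.589 in.
β₁ = 0.742, so c = a/β₁ = 3.589/0.742 = 4.837 in.
From the linear strain diagram with ε_cu = 0.003: ε_t = 0.003 (d − c)/c = 0.003 × (25.8 − 4.837)/4.837 = 0.0130.
Since ε_t ≥ 0.005, the section is tension-controlled.

ε_t ≈ 0.0130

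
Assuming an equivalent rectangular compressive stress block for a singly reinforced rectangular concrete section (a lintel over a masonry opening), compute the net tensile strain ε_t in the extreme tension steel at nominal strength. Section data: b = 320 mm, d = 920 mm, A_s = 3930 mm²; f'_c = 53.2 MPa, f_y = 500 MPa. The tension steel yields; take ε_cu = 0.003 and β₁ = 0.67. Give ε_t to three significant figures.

a = A_s f_y/(0.85 f'_c b) = 135.79 mm.
β₁ = 0.67, so c = a/β₁ = 135.79/0.67 = 202.67 mm.
From the linear strain diagram with ε_cu = 0.003: ε_t = 0.003 (d − c)/c = 0.003 × (920 − 202.67)/202.67 = 0.0106.
Since ε_t ≥ 0.005, the section is tension-controlled.

ε_t ≈ 0.0106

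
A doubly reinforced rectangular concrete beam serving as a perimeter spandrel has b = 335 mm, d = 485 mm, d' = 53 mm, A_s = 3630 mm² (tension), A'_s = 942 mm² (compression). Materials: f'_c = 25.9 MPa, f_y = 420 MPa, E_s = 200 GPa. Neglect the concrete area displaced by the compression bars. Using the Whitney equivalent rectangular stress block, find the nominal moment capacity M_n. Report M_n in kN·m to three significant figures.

M_n ≈ 632 kN·m

Assume both tension and compression steel yield.
Net tension couple steel: A_s − A'_s = 2688 mm².
a = (A_s − A'_s) f_y / (0.85 f'_c b) = 1128960/(0.85 × 25.9 × 335) = 153.08 mm.
c = a/β₁ = 153.08/0.85 = 180.09 mm; ε'_s = 0.003(c − d')/c = 0.0021 ≥ f_y/E_s = 0.0021, so compression steel does yield.
M_n = (A_s − A'_s) f_y (d − a/2) + A'_s f_y (d − d') = [1128960 × (485 − 76.54) + 395640 × (485 − 53)] × 10⁻⁶ = 461.14 + 170.92 = 632.06 kN·m.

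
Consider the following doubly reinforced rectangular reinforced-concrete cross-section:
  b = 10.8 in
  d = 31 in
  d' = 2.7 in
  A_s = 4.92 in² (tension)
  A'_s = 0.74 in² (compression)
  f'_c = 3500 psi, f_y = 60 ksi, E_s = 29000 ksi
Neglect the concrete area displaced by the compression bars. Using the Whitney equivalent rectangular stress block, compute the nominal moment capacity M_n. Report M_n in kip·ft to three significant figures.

Assume both steels yield.
a = (A_s − A'_s) f_y/(0.85 f'_c b) = (4.92 − 0.74) × 60/(0.85 × 3.5 × 10.8) = 7.806 in.
c = a/β₁ = 7.806/0.85 = 9.184 in; ε'_s = 0.003(c − d')/c = 0.0021 ≥ ε_y = 0.0021, so the compression steel yields.
M_n = (A_s − A'_s) f_y (d − a/2) + A'_s f_y (d − d') = 250.8 × (31 − 3.903) + 44.4 × (31 − 2.7) = 6795.9 + 1256.5 = 8052.4 kip·in = 8052.4/12 = 671.03 kip·ft.

M_n ≈ 671 kip·ft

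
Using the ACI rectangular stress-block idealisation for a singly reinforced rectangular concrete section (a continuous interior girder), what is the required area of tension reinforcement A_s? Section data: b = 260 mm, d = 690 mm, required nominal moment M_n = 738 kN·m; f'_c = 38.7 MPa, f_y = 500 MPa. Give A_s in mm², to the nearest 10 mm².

With M_n = 0.85 f'_c a b (d − a/2), solve the quadratic for a:
a = d − √(d² − 2M_n/(0.85 f'_c b)) = 690 − √(690² − 2 × 738×10⁶/(0.85 × 38.7 × 260)) = 139.07 mm.
A_s = 0.85 f'_c a b / f_y = 0.85 × 38.7 × 139.07 × 260 / 500 = 2378.8 mm².

A_s ≈ 2380 mm²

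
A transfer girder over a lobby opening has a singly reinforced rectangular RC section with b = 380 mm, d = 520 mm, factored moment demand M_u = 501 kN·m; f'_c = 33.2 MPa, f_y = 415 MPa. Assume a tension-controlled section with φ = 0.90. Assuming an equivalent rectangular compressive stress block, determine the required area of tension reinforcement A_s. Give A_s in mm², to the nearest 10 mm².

A_s ≈ 2890 mm²

M_n = M_u/φ = 501/0.90 = 556.667 kN·m.
With M_n = 0.85 f'_c a b (d − a/2), solve the quadratic for a:
a = d − √(d² − 2M_n/(0.85 f'_c b)) = 520 − √(520² − 2 × 556.667×10⁶/(0.85 × 33.2 × 380)) = 111.86 mm.
A_s = 0.85 f'_c a b / f_y = 0.85 × 33.2 × 111.86 × 380 / 415 = 2890.5 mm².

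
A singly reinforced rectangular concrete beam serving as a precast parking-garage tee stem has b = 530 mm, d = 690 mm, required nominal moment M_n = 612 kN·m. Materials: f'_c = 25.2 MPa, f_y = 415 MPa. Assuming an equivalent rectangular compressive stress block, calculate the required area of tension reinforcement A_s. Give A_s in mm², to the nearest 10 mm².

A_s ≈ 2270 mm²

With M_n = 0.85 f'_c a b (d − a/2), solve the quadratic for a:
a = d − √(d² − 2M_n/(0.85 f'_c b)) = 690 − √(690² − 2 × 612×10⁶/(0.85 × 25.2 × 530)) = 83.14 mm.
A_s = 0.85 f'_c a b / f_y = 0.85 × 25.2 × 83.14 × 530 / 415 = 2274.3 mm².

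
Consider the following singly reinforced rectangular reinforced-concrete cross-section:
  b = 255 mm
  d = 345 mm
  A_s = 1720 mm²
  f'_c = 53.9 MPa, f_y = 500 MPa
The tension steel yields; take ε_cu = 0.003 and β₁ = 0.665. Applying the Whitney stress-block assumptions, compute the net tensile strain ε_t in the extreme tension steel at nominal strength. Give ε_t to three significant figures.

a = A_s f_y/(0.85 f'_c b) = 73.61 mm.
β₁ = 0.665, so c = a/β₁ = 73.61/0.665 = 110.69 mm.
From the linear strain diagram with ε_cu = 0.003: ε_t = 0.003 (d − c)/c = 0.003 × (345 − 110.69)/110.69 = 0.00635.
Since ε_t ≥ 0.005, the section is tension-controlled.

ε_t ≈ 0.00635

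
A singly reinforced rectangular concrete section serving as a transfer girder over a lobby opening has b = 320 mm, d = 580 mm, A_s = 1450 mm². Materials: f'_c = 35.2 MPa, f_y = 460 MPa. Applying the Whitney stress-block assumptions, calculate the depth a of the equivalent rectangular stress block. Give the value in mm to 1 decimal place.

a ≈ 69.7 mm

T = A_s f_y = 1450 × 460 = 667000 N = 667 kN.
Setting C = 0.85 f'_c a b equal to T: a = 667000/(0.85 × 35.2 × 320) = 69.7 mm.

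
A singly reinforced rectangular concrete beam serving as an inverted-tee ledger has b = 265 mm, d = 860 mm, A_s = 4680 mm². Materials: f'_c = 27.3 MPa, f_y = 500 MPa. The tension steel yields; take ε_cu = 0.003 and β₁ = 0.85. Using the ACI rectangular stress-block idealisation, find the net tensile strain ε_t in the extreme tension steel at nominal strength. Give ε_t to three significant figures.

a = A_s f_y/(0.85 f'_c b) = 380.53 mm.
β₁ = 0.85, so c = a/β₁ = 380.53/0.85 = 447.68 mm.
From the linear strain diagram with ε_cu = 0.003: ε_t = 0.003 (d − c)/c = 0.003 × (860 − 447.68)/447.68 = 0.00276.
ε_t < 0.004 — the section is over-reinforced for flexure under ACI limits.

ε_t ≈ 0.00276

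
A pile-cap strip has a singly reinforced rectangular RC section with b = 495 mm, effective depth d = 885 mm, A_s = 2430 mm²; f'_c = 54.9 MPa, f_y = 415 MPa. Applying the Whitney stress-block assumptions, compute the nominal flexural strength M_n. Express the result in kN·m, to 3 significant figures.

T = A_s f_y = 2430 × 415 = 1008450 N = 1008.45 kN.
From C = T: a = T/(0.85 f'_c b) = 1008450/(0.85 × 54.9 × 495) = 43.66 mm.
M_n = T(d − a/2) = 1008.45 kN × (885 − 21.83) mm = 870.46 kN·m.

M_n ≈ 870 kN·m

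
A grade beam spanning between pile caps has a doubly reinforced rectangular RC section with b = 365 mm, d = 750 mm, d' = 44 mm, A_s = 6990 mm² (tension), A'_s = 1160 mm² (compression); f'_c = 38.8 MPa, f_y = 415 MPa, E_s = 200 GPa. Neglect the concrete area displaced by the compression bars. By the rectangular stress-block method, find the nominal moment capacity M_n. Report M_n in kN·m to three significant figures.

M_n ≈ 1910 kN·m

Assume both tension and compression steel yield.
Net tension couple steel: A_s − A'_s = 5830 mm².
a = (A_s − A'_s) f_y / (0.85 f'_c b) = 2419450/(0.85 × 38.8 × 365) = 200.99 mm.
c = a/β₁ = 200.99/0.773 = 260.01 mm; ε'_s = 0.003(c − d')/c = 0.0025 ≥ f_y/E_s = 0.0021, so compression steel does yield.
M_n = (A_s − A'_s) f_y (d − a/2) + A'_s f_y (d − d') = [2419450 × (750 − 100.495) + 481400 × (750 − 44)] × 10⁻⁶ = 1571.44 + 339.87 = 1911.31 kN·m.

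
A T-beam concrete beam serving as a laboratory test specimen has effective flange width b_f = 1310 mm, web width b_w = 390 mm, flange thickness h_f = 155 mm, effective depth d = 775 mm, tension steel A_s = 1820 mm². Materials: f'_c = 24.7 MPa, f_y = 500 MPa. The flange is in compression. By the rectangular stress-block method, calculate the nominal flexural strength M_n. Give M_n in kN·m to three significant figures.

M_n ≈ 690 kN·m

Tension: T = A_s f_y = 1820 × 500 = 910000 N.
Try a within the flange: a = T/(0.85 f'_c b_f) = 910000/(0.85 × 24.7 × 1310) = 33.09 mm.
Since a = 33.09 ≤ h_f = 155 mm, the stress block lies entirely in the flange; analyse as a rectangular beam of width b_f.
M_n = T(d − a/2) = 910000 × (775 − 16.545) = 690.19 × 10⁶ N·mm.
M_n = 690.19 kN·m.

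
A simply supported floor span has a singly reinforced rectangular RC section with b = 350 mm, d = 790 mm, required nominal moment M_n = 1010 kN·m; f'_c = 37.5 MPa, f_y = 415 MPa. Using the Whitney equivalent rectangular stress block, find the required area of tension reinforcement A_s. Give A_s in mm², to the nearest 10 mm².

A_s ≈ 3340 mm²

With M_n = 0.85 f'_c a b (d − a/2), solve the quadratic for a:
a = d − √(d² − 2M_n/(0.85 f'_c b)) = 790 − √(790² − 2 × 1010×10⁶/(0.85 × 37.5 × 350)) = 124.39 mm.
A_s = 0.85 f'_c a b / f_y = 0.85 × 37.5 × 124.39 × 350 / 415 = 3343.9 mm².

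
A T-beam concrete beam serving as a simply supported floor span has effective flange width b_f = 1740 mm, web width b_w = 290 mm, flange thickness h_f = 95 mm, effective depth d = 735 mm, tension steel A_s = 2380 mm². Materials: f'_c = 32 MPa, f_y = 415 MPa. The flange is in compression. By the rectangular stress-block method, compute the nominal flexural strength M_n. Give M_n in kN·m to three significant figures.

Tension: T = A_s f_y = 2380 × 415 = 987700 N.
Try a within the flange: a = T/(0.85 f'_c b_f) = 987700/(0.85 × 32 × 1740) = 20.87 mm.
Since a = 20.87 ≤ h_f = 95 mm, the stress block lies entirely in the flange; analyse as a rectangular beam of width b_f.
M_n = T(d − a/2) = 987700 × (735 − 10.435) = 715.65 × 10⁶ N·mm.
M_n = 715.65 kN·m.

M_n ≈ 716 kN·m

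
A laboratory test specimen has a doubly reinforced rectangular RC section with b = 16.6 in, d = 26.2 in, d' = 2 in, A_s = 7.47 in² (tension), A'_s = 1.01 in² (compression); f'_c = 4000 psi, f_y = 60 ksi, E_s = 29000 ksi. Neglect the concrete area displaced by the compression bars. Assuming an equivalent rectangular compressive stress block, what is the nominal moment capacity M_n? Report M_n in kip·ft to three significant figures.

M_n ≈ 858 kip·ft

Assume both steels yield.
a = (A_s − A'_s) f_y/(0.85 f'_c b) = (7.47 − 1.01) × 60/(0.85 × 4 × 16.6) = 6.867 in.
c = a/β₁ = 6.867/0.85 = 8.079 in; ε'_s = 0.003(c − d')/c = 0.0023 ≥ ε_y = 0.0021, so the compression steel yields.
M_n = (A_s − A'_s) f_y (d − a/2) + A'_s f_y (d − d') = 387.6 × (26.2 − 3.4335) + 60.6 × (26.2 − 2) = 8824.3 + 1466.5 = 10290.8 kip·in = 10290.8/12 = 857.57 kip·ft.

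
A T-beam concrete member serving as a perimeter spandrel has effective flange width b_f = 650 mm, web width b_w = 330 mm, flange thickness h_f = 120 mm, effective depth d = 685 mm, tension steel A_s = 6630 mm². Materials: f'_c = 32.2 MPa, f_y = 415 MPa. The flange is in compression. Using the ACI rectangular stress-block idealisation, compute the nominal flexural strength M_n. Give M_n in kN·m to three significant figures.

Tension: T = A_s f_y = 6630 × 415 = 2751450 N.
Try a within the flange: a = T/(0.85 f'_c b_f) = 2751450/(0.85 × 32.2 × 650) = 154.66 mm.
a = 154.66 > h_f = 120 mm: the block extends into the web. Split into flange-overhang and web parts.
C_f = 0.85 f'_c (b_f − b_w) h_f = 0.85 × 32.2 × (650 − 330) × 120 = 1051008 N.
Remaining web compression depth: a_w = (T − C_f)/(0.85 f'_c b_w) = (2751450 − 1051008)/(0.85 × 32.2 × 330) = 188.27 mm.
M_n = C_f(d − h_f/2) + (T − C_f)(d − a_w/2) = 1051008 × (685 − 60) + 1700442 × (685 − 94.135) = 656.88 + 1004.73 = 1661.61 × 10⁶ N·mm.
M_n = 1661.61 kN·m.

M_n ≈ 1660 kN·m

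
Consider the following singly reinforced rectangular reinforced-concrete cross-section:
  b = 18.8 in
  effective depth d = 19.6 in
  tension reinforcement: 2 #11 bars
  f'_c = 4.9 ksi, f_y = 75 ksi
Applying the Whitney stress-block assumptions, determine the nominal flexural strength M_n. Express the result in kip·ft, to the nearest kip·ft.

A_s = 2 × 1.56 = 3.12 in².
T = A_s f_y = 3.12 × 75 = 234 kips.
a = T/(0.85 f'_c b) = 234/(0.85 × 4.9 × 18.8) = 2.988 in.
M_n = T(d − a/2) = 234 × (19.6 − 1.494) = 4236.8 kip·in = 4236.8/12 = 353.07 kip·ft.

M_n ≈ 353 kip·ft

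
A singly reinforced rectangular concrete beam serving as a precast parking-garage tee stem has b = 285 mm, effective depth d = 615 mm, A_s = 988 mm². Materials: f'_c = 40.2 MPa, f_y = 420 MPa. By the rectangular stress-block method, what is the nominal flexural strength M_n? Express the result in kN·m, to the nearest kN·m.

T = A_s f_y = 988 × 420 = 414960 N = 414.96 kN.
From C = T: a = T/(0.85 f'_c b) = 414960/(0.85 × 40.2 × 285) = 42.61 mm.
M_n = T(d − a/2) = 414.96 kN × (615 − 21.305) mm = 246.36 kN·m.

M_n ≈ 246 kN·m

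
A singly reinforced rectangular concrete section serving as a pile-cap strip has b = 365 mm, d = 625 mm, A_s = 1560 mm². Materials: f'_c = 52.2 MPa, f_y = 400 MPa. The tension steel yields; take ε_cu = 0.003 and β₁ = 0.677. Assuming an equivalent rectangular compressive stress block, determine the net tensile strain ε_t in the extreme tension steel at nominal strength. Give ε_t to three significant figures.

a = A_s f_y/(0.85 f'_c b) = 38.53 mm.
β₁ = 0.677, so c = a/β₁ = 38.53/0.677 = 56.91 mm.
From the linear strain diagram with ε_cu = 0.003: ε_t = 0.003 (d − c)/c = 0.003 × (625 − 56.91)/56.91 = 0.0299.
Since ε_t ≥ 0.005, the section is tension-controlled.

ε_t ≈ 0.0299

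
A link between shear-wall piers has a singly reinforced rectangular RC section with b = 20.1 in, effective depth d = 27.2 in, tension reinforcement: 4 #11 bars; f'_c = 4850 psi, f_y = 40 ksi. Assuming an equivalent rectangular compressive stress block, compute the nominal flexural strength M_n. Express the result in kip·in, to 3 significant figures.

A_s = 4 × 1.56 = 6.24 in².
T = A_s f_y = 6.24 × 40 = 249.6 kips.
a = T/(0.85 f'_c b) = 249.6/(0.85 × 4.85 × 20.1) = 3.012 in.
M_n = T(d − a/2) = 249.6 × (27.2 − 1.506) = 6413.2 kip·in.

M_n ≈ 6410 kip·in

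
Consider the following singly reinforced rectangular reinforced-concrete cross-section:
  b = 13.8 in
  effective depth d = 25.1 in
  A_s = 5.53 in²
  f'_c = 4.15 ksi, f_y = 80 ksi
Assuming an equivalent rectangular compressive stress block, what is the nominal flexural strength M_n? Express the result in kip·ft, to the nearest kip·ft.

M_n ≈ 758 kip·ft

T = A_s f_y = 5.53 × 80 = 442.4 kips.
a = T/(0.85 f'_c b) = 442.4/(0.85 × 4.15 × 13.8) = 9.088 in.
M_n = T(d − a/2) = 442.4 × (25.1 − 4.544) = 9094.0 kip·in = 9094.0/12 = 757.83 kip·ft.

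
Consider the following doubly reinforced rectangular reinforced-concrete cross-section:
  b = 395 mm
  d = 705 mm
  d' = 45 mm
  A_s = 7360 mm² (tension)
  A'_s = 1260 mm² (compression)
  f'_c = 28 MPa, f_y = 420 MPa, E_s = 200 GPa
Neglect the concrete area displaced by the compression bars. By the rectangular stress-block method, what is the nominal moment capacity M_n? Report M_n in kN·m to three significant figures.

Assume both tension and compression steel yield.
Net tension couple steel: A_s − A'_s = 6100 mm².
a = (A_s − A'_s) f_y / (0.85 f'_c b) = 2562000/(0.85 × 28 × 395) = 272.52 mm.
c = a/β₁ = 272.52/0.85 = 320.61 mm; ε'_s = 0.003(c − d')/c = 0.0026 ≥ f_y/E_s = 0.0021, so compression steel does yield.
M_n = (A_s − A'_s) f_y (d − a/2) + A'_s f_y (d − d') = [2562000 × (705 − 136.26) + 529200 × (705 − 45)] × 10⁻⁶ = 1457.11 + 349.27 = 1806.38 kN·m.

M_n ≈ 1810 kN·m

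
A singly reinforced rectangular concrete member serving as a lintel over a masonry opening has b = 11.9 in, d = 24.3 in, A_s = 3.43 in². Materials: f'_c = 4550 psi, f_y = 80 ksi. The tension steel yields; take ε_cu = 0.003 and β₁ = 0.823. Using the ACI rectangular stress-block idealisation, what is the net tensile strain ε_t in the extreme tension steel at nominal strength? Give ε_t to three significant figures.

a = A_s f_y/(0.85 f'_c b) = 5.962 in.
β₁ = 0.823, so c = a/β₁ = 5.962/0.823 = 7.244 in.
From the linear strain diagram with ε_cu = 0.003: ε_t = 0.003 (d − c)/c = 0.003 × (24.3 − 7.244)/7.244 = 0.00706.
Since ε_t ≥ 0.005, the section is tension-controlled.

ε_t ≈ 0.00706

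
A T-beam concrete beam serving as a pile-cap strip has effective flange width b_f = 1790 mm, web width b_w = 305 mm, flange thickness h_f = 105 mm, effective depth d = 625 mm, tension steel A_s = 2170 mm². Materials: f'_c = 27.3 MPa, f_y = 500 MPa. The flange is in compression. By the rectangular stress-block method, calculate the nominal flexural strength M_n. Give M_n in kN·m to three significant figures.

M_n ≈ 664 kN·m

Tension: T = A_s f_y = 2170 × 500 = 1085000 N.
Try a within the flange: a = T/(0.85 f'_c b_f) = 1085000/(0.85 × 27.3 × 1790) = 26.12 mm.
Since a = 26.12 ≤ h_f = 105 mm, the stress block lies entirely in the flange; analyse as a rectangular beam of width b_f.
M_n = T(d − a/2) = 1085000 × (625 − 13.06) = 663.95 × 10⁶ N·mm.
M_n = 663.95 kN·m.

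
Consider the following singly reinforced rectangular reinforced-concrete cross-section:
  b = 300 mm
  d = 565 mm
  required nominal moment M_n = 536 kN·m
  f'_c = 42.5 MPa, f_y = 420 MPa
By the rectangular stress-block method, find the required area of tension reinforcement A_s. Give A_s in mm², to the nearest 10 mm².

A_s ≈ 2470 mm²

With M_n = 0.85 f'_c a b (d − a/2), solve the quadratic for a:
a = d − √(d² − 2M_n/(0.85 f'_c b)) = 565 − √(565² − 2 × 536×10⁶/(0.85 × 42.5 × 300)) = 95.63 mm.
A_s = 0.85 f'_c a b / f_y = 0.85 × 42.5 × 95.63 × 300 / 420 = 2467.6 mm².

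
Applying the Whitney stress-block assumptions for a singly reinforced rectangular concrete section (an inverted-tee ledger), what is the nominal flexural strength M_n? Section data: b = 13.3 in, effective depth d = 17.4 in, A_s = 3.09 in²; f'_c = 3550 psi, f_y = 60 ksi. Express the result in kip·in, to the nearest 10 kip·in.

T = A_s f_y = 3.09 × 60 = 185.4 kips.
a = T/(0.85 f'_c b) = 185.4/(0.85 × 3.55 × 13.3) = 4.620 in.
M_n = T(d − a/2) = 185.4 × (17.4 − 2.31) = 2797.7 kip·in.

M_n ≈ 2800 kip·in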